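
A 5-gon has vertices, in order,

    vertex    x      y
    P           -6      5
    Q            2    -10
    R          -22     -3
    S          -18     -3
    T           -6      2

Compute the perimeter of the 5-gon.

|PQ| = √((8)² + (-15)²) = √289 = 17
|QR| = √((-24)² + (7)²) = √625 = 25
|RS| = √((4)² + (0)²) = √16 = 4
|ST| = √((12)² + (5)²) = √169 = 13
|TP| = √((0)² + (3)²) = √9 = 3
Perimeter = 17 + 25 + 4 + 13 + 3 = 62.

62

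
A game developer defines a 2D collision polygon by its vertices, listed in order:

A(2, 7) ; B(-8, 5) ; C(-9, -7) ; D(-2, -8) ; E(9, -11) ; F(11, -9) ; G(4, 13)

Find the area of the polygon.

270

Apply Gauss's area formula: 2A = Σ (x_i·y_{i+1} − x_{i+1}·y_i), indices taken mod 7.
Σ = (66) + (101) + (58) + (94) + (40) + (179) + (2) = 540
Area = |Σ|/2 = 270.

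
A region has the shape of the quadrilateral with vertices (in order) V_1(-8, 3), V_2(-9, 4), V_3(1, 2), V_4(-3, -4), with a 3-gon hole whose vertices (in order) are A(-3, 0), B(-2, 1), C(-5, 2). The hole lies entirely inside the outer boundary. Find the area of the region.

Outer boundary:
Apply Gauss's area formula: 2A = Σ (x_i·y_{i+1} − x_{i+1}·y_i), indices taken mod 4.
Σ = (-5) + (-22) + (2) + (-41) = -66
Area = |Σ|/2 = 33.
Hole:
A→B: (-3)(1) − (-2)(0) = -3
B→C: (-2)(2) − (-5)(1) = 1
C→A: (-5)(0) − (-3)(2) = 6
Σ = 4
Area = |Σ|/2 = 2.
Net area = 33 − 2 = 31.

31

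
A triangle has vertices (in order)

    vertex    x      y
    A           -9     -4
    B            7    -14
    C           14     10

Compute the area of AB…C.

Apply the shoelace formula: 2A = Σ (x_i·y_{i+1} − x_{i+1}·y_i), indices taken mod 3.
A→B: (-9)(-14) − (7)(-4) = 154
B→C: (7)(10) − (14)(-14) = 266
C→A: (14)(-4) − (-9)(10) = 34
Σ = 454
Area = |Σ|/2 = 227.

227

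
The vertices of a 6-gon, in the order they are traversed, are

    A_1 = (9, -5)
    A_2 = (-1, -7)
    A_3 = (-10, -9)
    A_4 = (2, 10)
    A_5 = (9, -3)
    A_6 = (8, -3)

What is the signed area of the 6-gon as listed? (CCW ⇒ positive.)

A_1→A_2: (9)(-7) − (-1)(-5) = -68
A_2→A_3: (-1)(-9) − (-10)(-7) = -61
A_3→A_4: (-10)(10) − (2)(-9) = -82
A_4→A_5: (2)(-3) − (9)(10) = -96
A_5→A_6: (9)(-3) − (8)(-3) = -3
A_6→A_1: (8)(-5) − (9)(-3) = -13
Σ = -323
Signed area = Σ/2 = -161.5 (negative ⇒ clockwise traversal).

-161.5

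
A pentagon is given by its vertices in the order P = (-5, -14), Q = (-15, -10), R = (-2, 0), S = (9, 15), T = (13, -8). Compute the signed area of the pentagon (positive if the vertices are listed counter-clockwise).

-349.5

Cross-terms: -160, -20, -30, -267, -222  ⇒  Σ = -699
Signed area = Σ/2 = -349.5 (negative ⇒ clockwise traversal).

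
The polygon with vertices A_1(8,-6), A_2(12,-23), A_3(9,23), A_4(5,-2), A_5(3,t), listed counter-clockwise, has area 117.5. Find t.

-3

Write out the shoelace sum; only the two edges meeting at A_5 involve t:
2·Area = [(5·t − 3·(-2)) + (3·(-6) − 8·t)] + 238
       = -3·t + 226 = 235
⇒ t = -3.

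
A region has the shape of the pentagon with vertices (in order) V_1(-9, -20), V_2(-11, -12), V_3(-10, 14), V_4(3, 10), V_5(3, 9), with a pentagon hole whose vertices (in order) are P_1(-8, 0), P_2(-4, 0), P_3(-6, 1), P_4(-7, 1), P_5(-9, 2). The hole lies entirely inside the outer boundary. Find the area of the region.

Outer boundary:
Apply Gauss's area formula: 2A = Σ (x_i·y_{i+1} − x_{i+1}·y_i), indices taken mod 5.
Cross-terms: -112, -274, -142, -3, 21  ⇒  Σ = -510
Area = |Σ|/2 = 255.
Hole:
Apply the shoelace (surveyor's) formula: 2A = Σ (x_i·y_{i+1} − x_{i+1}·y_i), indices taken mod 5.
Cross-terms: 0, -4, 1, -5, 16  ⇒  Σ = 8
Area = |Σ|/2 = 4.
Net area = 255 − 4 = 251.

251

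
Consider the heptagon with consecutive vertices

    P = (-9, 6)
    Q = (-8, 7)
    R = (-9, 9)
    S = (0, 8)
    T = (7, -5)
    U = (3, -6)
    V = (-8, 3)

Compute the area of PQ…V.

119.5

Cross-terms: -15, -9, -72, -56, -27, -39, -21  ⇒  Σ = -239
Area = |Σ|/2 = 119.5.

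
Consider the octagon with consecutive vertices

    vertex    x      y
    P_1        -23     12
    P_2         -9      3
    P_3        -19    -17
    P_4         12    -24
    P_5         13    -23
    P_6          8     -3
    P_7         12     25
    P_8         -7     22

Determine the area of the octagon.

1093.5

Apply the shoelace formula: 2A = Σ (x_i·y_{i+1} − x_{i+1}·y_i), indices taken mod 8.
Σ = (39) + (210) + (660) + (36) + (145) + (236) + (439) + (422) = 2187
Area = |Σ|/2 = 1093.5.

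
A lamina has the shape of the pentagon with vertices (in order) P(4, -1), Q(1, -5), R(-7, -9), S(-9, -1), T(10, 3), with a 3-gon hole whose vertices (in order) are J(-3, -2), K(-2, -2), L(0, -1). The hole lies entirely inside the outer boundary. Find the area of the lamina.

87.5

Outer boundary:
Apply the shoelace formula: 2A = Σ (x_i·y_{i+1} − x_{i+1}·y_i), indices taken mod 5.
Σ = (-19) + (-44) + (-74) + (-17) + (-22) = -176
Area = |Σ|/2 = 88.
Hole:
Apply Gauss's area formula: 2A = Σ (x_i·y_{i+1} − x_{i+1}·y_i), indices taken mod 3.
Cross-terms: 2, 2, -3  ⇒  Σ = 1
Area = |Σ|/2 = 0.5.
Net area = 88 − 0.5 = 87.5.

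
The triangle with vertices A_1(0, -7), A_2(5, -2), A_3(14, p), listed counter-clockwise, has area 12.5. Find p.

Write out the shoelace sum; only the two edges meeting at A_3 involve p:
2·Area = [(5·p − 14·(-2)) + (14·(-7) − 0·p)] + 35
       = 5·p + -35 = 25
⇒ p = 12.

12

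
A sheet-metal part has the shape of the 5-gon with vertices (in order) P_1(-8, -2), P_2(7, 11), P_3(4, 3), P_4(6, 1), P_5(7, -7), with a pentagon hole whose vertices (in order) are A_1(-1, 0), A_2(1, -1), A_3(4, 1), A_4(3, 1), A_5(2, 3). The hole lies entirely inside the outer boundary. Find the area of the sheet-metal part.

Outer boundary:
Apply the shoelace (surveyor's) formula: 2A = Σ (x_i·y_{i+1} − x_{i+1}·y_i), indices taken mod 5.
Cross-terms: -74, -23, -14, -49, -70  ⇒  Σ = -230
Area = |Σ|/2 = 115.
Hole:
A_1→A_2: (-1)(-1) − (1)(0) = 1
A_2→A_3: (1)(1) − (4)(-1) = 5
A_3→A_4: (4)(1) − (3)(1) = 1
A_4→A_5: (3)(3) − (2)(1) = 7
A_5→A_1: (2)(0) − (-1)(3) = 3
Σ = 17
Area = |Σ|/2 = 8.5.
Net area = 115 − 8.5 = 106.5.

106.5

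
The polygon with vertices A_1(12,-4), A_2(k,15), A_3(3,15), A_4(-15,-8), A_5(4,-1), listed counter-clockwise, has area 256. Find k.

Write out the shoelace sum; only the two edges meeting at A_2 involve k:
2·Area = [(12·15 − k·(-4)) + (k·15 − 3·15)] + 244
       = 19·k + 379 = 512
⇒ k = 7.

7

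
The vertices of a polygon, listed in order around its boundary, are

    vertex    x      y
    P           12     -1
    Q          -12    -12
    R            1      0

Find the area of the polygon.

Σ = (-156) + (12) + (-1) = -145
Area = |Σ|/2 = 72.5.

72.5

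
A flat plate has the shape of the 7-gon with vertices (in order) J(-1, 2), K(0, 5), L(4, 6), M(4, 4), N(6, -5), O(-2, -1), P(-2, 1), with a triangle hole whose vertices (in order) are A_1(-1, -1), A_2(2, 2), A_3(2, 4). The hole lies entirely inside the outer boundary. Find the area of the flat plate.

Outer boundary:
Apply the shoelace (surveyor's) formula: 2A = Σ (x_i·y_{i+1} − x_{i+1}·y_i), indices taken mod 7.
J→K: (-1)(5) − (0)(2) = -5
K→L: (0)(6) − (4)(5) = -20
L→M: (4)(4) − (4)(6) = -8
M→N: (4)(-5) − (6)(4) = -44
N→O: (6)(-1) − (-2)(-5) = -16
O→P: (-2)(1) − (-2)(-1) = -4
P→J: (-2)(2) − (-1)(1) = -3
Σ = -100
Area = |Σ|/2 = 50.
Hole:
Apply the shoelace (surveyor's) formula: 2A = Σ (x_i·y_{i+1} − x_{i+1}·y_i), indices taken mod 3.
Σ = (0) + (4) + (2) = 6
Area = |Σ|/2 = 3.
Net area = 50 − 3 = 47.

47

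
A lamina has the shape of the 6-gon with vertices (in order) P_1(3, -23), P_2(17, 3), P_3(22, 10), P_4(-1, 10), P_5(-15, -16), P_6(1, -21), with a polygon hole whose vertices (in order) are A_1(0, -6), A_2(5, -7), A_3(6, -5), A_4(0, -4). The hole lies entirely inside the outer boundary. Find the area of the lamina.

Outer boundary:
Apply the shoelace formula: 2A = Σ (x_i·y_{i+1} − x_{i+1}·y_i), indices taken mod 6.
Σ = (400) + (104) + (230) + (166) + (331) + (40) = 1271
Area = |Σ|/2 = 635.5.
Hole:
Apply Gauss's area formula: 2A = Σ (x_i·y_{i+1} − x_{i+1}·y_i), indices taken mod 4.
Σ = (30) + (17) + (-24) + (0) = 23
Area = |Σ|/2 = 11.5.
Net area = 635.5 − 11.5 = 624.

624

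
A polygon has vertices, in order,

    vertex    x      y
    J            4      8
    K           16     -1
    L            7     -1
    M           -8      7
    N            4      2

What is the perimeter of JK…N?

60

|JK| = √((12)² + (-9)²) = √225 = 15
|KL| = √((-9)² + (0)²) = √81 = 9
|LM| = √((-15)² + (8)²) = √289 = 17
|MN| = √((12)² + (-5)²) = √169 = 13
|NJ| = √((0)² + (6)²) = √36 = 6
Perimeter = 15 + 9 + 17 + 13 + 6 = 60.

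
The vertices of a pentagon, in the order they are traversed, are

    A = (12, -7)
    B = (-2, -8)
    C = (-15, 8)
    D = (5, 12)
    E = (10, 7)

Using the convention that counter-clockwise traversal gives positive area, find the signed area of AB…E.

-352.5

Σ = (-110) + (-136) + (-220) + (-85) + (-154) = -705
Signed area = Σ/2 = -352.5 (negative ⇒ clockwise traversal).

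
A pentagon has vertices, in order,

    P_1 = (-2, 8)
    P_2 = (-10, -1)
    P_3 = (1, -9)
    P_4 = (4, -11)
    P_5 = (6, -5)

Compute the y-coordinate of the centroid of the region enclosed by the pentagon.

Apply the surveyor's formula. First the cross-terms c_i = x_i·y_{i+1} − x_{i+1}·y_i:
  82, 91, 25, 46, 38  ⇒  2A = 282, A = 141.
Then Σ (y_i + y_{i+1})·c_i = -1458, so ȳ = -1458 / (6·141) = -81/47.

-81/47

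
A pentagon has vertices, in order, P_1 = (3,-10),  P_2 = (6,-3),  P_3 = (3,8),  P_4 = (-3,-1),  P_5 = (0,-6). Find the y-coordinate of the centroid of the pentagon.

Apply the shoelace (surveyor's) formula. First the cross-terms c_i = x_i·y_{i+1} − x_{i+1}·y_i:
  51, 57, 21, 18, 18  ⇒  2A = 165, A = 82.5.
Then Σ (y_i + y_{i+1})·c_i = -645, so ȳ = -645 / (6·82.5) = -43/33.

-43/33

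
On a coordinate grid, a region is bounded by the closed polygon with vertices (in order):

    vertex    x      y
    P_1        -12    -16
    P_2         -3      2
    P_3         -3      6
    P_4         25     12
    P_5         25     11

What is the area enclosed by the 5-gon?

Σ = (-72) + (-12) + (-186) + (-25) + (-268) = -563
Area = |Σ|/2 = 281.5.

281.5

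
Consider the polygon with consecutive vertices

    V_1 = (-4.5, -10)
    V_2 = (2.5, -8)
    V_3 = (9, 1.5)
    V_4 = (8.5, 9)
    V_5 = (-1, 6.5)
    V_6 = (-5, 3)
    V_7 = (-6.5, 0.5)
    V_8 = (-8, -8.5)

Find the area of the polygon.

Apply Gauss's area formula: 2A = Σ (x_i·y_{i+1} − x_{i+1}·y_i), indices taken mod 8.
Σ = (61) + (75.75) + (68.25) + (64.25) + (29.5) + (17) + (59.25) + (41.75) = 416.75
Area = |Σ|/2 = 208.375.

208.375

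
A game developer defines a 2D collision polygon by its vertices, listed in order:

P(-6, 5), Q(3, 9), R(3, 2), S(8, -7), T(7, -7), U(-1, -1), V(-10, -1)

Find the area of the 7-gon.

Σ = (-69) + (-21) + (-37) + (-7) + (-14) + (-9) + (-56) = -213
Area = |Σ|/2 = 106.5.

106.5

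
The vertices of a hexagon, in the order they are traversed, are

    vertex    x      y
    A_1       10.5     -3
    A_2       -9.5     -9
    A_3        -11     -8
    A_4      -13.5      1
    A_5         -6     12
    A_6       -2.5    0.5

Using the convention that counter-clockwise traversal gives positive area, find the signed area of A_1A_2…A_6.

-195.875

Apply the shoelace (surveyor's) formula: 2A = Σ (x_i·y_{i+1} − x_{i+1}·y_i), indices taken mod 6.
Σ = (-123) + (-23) + (-119) + (-156) + (27) + (2.25) = -391.75
Signed area = Σ/2 = -195.875 (negative ⇒ clockwise traversal).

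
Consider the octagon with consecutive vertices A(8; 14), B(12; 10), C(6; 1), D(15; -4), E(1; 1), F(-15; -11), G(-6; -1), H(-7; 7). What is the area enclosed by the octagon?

Σ = (-88) + (-48) + (-39) + (19) + (4) + (-51) + (-49) + (-154) = -406
Area = |Σ|/2 = 203.

203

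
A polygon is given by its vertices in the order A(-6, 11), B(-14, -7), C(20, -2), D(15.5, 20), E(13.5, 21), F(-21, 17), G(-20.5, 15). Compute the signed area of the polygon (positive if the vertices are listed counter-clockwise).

Apply the surveyor's formula: 2A = Σ (x_i·y_{i+1} − x_{i+1}·y_i), indices taken mod 7.
Cross-terms: 196, 168, 431, 55.5, 670.5, 33.5, -135.5  ⇒  Σ = 1419
Signed area = Σ/2 = 709.5 (positive ⇒ counter-clockwise traversal).

709.5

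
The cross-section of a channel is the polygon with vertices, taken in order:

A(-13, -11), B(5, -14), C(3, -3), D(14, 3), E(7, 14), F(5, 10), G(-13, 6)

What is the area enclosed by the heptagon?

A→B: (-13)(-14) − (5)(-11) = 237
B→C: (5)(-3) − (3)(-14) = 27
C→D: (3)(3) − (14)(-3) = 51
D→E: (14)(14) − (7)(3) = 175
E→F: (7)(10) − (5)(14) = 0
F→G: (5)(6) − (-13)(10) = 160
G→A: (-13)(-11) − (-13)(6) = 221
Σ = 871
Area = |Σ|/2 = 435.5.

435.5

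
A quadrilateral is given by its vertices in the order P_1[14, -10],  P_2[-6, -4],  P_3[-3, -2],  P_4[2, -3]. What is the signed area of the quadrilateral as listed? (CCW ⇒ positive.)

-40.5

P_1→P_2: (14)(-4) − (-6)(-10) = -116
P_2→P_3: (-6)(-2) − (-3)(-4) = 0
P_3→P_4: (-3)(-3) − (2)(-2) = 13
P_4→P_1: (2)(-10) − (14)(-3) = 22
Σ = -81
Signed area = Σ/2 = -40.5 (negative ⇒ clockwise traversal).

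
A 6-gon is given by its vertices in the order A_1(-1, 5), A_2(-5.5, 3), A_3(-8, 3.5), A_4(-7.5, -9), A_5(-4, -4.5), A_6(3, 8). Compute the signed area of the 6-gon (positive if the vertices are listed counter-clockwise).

64.875

Apply the shoelace (surveyor's) formula: 2A = Σ (x_i·y_{i+1} − x_{i+1}·y_i), indices taken mod 6.
Cross-terms: 24.5, 4.75, 98.25, -2.25, -18.5, 23  ⇒  Σ = 129.75
Signed area = Σ/2 = 64.875 (positive ⇒ counter-clockwise traversal).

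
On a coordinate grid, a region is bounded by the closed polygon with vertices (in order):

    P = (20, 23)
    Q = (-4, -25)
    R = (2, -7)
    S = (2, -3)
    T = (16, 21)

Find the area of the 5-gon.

P→Q: (20)(-25) − (-4)(23) = -408
Q→R: (-4)(-7) − (2)(-25) = 78
R→S: (2)(-3) − (2)(-7) = 8
S→T: (2)(21) − (16)(-3) = 90
T→P: (16)(23) − (20)(21) = -52
Σ = -284
Area = |Σ|/2 = 142.

142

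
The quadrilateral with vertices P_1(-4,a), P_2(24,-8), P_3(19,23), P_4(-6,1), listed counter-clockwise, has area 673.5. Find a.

-15

The doubled signed area Σ (x_i y_{i+1} − x_{i+1} y_i) is linear in a.
With a=0 it equals 897; the coefficient of a is -30 (from the two edges through P_1).
So -30·a + 897 = 2·673.5 = 1347 ⇒ a = -15.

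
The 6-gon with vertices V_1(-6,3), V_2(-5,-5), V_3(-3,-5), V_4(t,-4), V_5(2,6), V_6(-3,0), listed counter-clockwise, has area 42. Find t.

0

Write out the shoelace sum; only the two edges meeting at V_4 involve t:
2·Area = [((-3)·(-4) − t·(-5)) + (t·6 − 2·(-4))] + 64
       = 11·t + 84 = 84
⇒ t = 0.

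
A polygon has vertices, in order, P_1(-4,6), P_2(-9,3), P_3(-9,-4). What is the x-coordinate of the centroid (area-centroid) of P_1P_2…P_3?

Apply the shoelace formula. First the cross-terms c_i = x_i·y_{i+1} − x_{i+1}·y_i:
  42, 63, -70  ⇒  2A = 35, A = 17.5.
Then Σ (x_i + x_{i+1})·c_i = -770, so x̄ = -770 / (6·17.5) = -22/3.

-22/3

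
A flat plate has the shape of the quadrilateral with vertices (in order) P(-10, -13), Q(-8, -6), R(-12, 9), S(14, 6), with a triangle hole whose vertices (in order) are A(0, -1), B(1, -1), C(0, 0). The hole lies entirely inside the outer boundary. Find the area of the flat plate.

Outer boundary:
Apply the surveyor's formula: 2A = Σ (x_i·y_{i+1} − x_{i+1}·y_i), indices taken mod 4.
Cross-terms: -44, -144, -198, -122  ⇒  Σ = -508
Area = |Σ|/2 = 254.
Hole:
Apply the surveyor's formula: 2A = Σ (x_i·y_{i+1} − x_{i+1}·y_i), indices taken mod 3.
Σ = (1) + (0) + (0) = 1
Area = |Σ|/2 = 0.5.
Net area = 254 − 0.5 = 253.5.

253.5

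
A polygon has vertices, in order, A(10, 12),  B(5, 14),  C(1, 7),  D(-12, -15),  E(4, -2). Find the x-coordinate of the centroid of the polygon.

121/138

Apply the surveyor's formula. First the cross-terms c_i = x_i·y_{i+1} − x_{i+1}·y_i:
  80, 21, 69, 84, 68  ⇒  2A = 322, A = 161.
Then Σ (x_i + x_{i+1})·c_i = 847, so x̄ = 847 / (6·161) = 121/138.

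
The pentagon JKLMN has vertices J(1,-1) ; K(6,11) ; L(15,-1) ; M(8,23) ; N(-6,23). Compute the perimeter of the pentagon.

92

|JK| = √((5)² + (12)²) = √169 = 13
|KL| = √((9)² + (-12)²) = √225 = 15
|LM| = √((-7)² + (24)²) = √625 = 25
|MN| = √((-14)² + (0)²) = √196 = 14
|NJ| = √((7)² + (-24)²) = √625 = 25
Perimeter = 13 + 15 + 25 + 14 + 25 = 92.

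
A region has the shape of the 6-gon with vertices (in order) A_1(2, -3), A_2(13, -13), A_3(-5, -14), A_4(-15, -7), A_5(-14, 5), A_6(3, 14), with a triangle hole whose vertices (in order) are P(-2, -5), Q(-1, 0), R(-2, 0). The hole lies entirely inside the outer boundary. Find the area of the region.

Outer boundary:
Apply Gauss's area formula: 2A = Σ (x_i·y_{i+1} − x_{i+1}·y_i), indices taken mod 6.
Σ = (13) + (-247) + (-175) + (-173) + (-211) + (-37) = -830
Area = |Σ|/2 = 415.
Hole:
Apply the shoelace (surveyor's) formula: 2A = Σ (x_i·y_{i+1} − x_{i+1}·y_i), indices taken mod 3.
Cross-terms: -5, 0, 10  ⇒  Σ = 5
Area = |Σ|/2 = 2.5.
Net area = 415 − 2.5 = 412.5.

412.5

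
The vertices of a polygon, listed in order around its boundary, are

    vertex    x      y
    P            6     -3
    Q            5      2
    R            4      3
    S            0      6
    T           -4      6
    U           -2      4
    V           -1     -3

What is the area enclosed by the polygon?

54.5

P→Q: (6)(2) − (5)(-3) = 27
Q→R: (5)(3) − (4)(2) = 7
R→S: (4)(6) − (0)(3) = 24
S→T: (0)(6) − (-4)(6) = 24
T→U: (-4)(4) − (-2)(6) = -4
U→V: (-2)(-3) − (-1)(4) = 10
V→P: (-1)(-3) − (6)(-3) = 21
Σ = 109
Area = |Σ|/2 = 54.5.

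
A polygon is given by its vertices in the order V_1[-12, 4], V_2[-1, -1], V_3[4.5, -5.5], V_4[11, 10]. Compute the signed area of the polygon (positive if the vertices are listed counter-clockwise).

Apply Gauss's area formula: 2A = Σ (x_i·y_{i+1} − x_{i+1}·y_i), indices taken mod 4.
Σ = (16) + (10) + (105.5) + (164) = 295.5
Signed area = Σ/2 = 147.75 (positive ⇒ counter-clockwise traversal).

147.75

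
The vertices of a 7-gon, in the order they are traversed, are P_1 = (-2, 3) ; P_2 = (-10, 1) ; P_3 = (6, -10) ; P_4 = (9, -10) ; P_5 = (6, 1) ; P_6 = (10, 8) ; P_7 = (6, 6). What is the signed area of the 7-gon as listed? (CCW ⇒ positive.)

Apply the shoelace formula: 2A = Σ (x_i·y_{i+1} − x_{i+1}·y_i), indices taken mod 7.
Cross-terms: 28, 94, 30, 69, 38, 12, 30  ⇒  Σ = 301
Signed area = Σ/2 = 150.5 (positive ⇒ counter-clockwise traversal).

150.5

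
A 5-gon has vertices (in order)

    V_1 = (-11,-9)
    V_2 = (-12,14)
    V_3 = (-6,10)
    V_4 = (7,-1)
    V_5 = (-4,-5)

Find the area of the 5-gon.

Apply the shoelace (surveyor's) formula: 2A = Σ (x_i·y_{i+1} − x_{i+1}·y_i), indices taken mod 5.
Σ = (-262) + (-36) + (-64) + (-39) + (-19) = -420
Area = |Σ|/2 = 210.

210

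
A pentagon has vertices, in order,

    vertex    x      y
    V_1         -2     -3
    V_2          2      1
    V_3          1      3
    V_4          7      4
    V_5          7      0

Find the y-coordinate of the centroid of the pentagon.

52/57

Apply the shoelace (surveyor's) formula. First the cross-terms c_i = x_i·y_{i+1} − x_{i+1}·y_i:
  4, 5, -17, -28, -21  ⇒  2A = -57, A = -28.5.
Then Σ (y_i + y_{i+1})·c_i = -156, so ȳ = -156 / (6·(-28.5)) = 52/57.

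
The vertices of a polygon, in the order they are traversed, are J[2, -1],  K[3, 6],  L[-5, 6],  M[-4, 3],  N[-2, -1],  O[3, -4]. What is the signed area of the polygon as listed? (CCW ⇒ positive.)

Apply Gauss's area formula: 2A = Σ (x_i·y_{i+1} − x_{i+1}·y_i), indices taken mod 6.
Σ = (15) + (48) + (9) + (10) + (11) + (5) = 98
Signed area = Σ/2 = 49 (positive ⇒ counter-clockwise traversal).

49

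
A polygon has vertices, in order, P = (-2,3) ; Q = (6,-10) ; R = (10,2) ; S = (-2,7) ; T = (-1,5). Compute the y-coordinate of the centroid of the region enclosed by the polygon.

-7/18

Apply Gauss's area formula. First the cross-terms c_i = x_i·y_{i+1} − x_{i+1}·y_i:
  2, 112, 74, -3, 7  ⇒  2A = 192, A = 96.
Then Σ (y_i + y_{i+1})·c_i = -224, so ȳ = -224 / (6·96) = -7/18.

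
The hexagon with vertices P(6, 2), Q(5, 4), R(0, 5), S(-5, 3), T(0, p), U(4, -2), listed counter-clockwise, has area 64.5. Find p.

The doubled signed area Σ (x_i y_{i+1} − x_{i+1} y_i) is linear in p.
With p=0 it equals 84; the coefficient of p is -9 (from the two edges through T).
So -9·p + 84 = 2·64.5 = 129 ⇒ p = -5.

-5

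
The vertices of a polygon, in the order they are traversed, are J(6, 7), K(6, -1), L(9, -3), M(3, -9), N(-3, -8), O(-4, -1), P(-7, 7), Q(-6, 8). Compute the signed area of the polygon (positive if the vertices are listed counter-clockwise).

J→K: (6)(-1) − (6)(7) = -48
K→L: (6)(-3) − (9)(-1) = -9
L→M: (9)(-9) − (3)(-3) = -72
M→N: (3)(-8) − (-3)(-9) = -51
N→O: (-3)(-1) − (-4)(-8) = -29
O→P: (-4)(7) − (-7)(-1) = -35
P→Q: (-7)(8) − (-6)(7) = -14
Q→J: (-6)(7) − (6)(8) = -90
Σ = -348
Signed area = Σ/2 = -174 (negative ⇒ clockwise traversal).

-174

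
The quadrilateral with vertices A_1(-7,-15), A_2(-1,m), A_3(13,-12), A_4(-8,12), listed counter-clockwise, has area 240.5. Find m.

Write out the shoelace sum; only the two edges meeting at A_2 involve m:
2·Area = [((-7)·m − (-1)·(-15)) + ((-1)·(-12) − 13·m)] + 264
       = -20·m + 261 = 481
⇒ m = -11.

-11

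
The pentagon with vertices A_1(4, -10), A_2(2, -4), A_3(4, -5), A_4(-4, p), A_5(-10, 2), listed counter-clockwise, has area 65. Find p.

Write out the shoelace sum; only the two edges meeting at A_4 involve p:
2·Area = [(4·p − (-4)·(-5)) + ((-4)·2 − (-10)·p)] + 102
       = 14·p + 74 = 130
⇒ p = 4.

4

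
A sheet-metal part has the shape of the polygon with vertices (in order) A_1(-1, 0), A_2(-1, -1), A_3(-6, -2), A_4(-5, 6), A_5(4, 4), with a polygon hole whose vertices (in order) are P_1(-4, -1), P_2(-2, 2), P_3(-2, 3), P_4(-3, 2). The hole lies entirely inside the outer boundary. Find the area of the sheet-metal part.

Outer boundary:
Apply Gauss's area formula: 2A = Σ (x_i·y_{i+1} − x_{i+1}·y_i), indices taken mod 5.
A_1→A_2: (-1)(-1) − (-1)(0) = 1
A_2→A_3: (-1)(-2) − (-6)(-1) = -4
A_3→A_4: (-6)(6) − (-5)(-2) = -46
A_4→A_5: (-5)(4) − (4)(6) = -44
A_5→A_1: (4)(0) − (-1)(4) = 4
Σ = -89
Area = |Σ|/2 = 44.5.
Hole:
Σ = (-10) + (-2) + (5) + (11) = 4
Area = |Σ|/2 = 2.
Net area = 44.5 − 2 = 42.5.

42.5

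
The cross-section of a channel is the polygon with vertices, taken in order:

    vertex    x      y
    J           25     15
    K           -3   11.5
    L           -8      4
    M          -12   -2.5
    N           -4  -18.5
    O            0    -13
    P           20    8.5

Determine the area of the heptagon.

Apply Gauss's area formula: 2A = Σ (x_i·y_{i+1} − x_{i+1}·y_i), indices taken mod 7.
Σ = (332.5) + (80) + (68) + (212) + (52) + (260) + (87.5) = 1092
Area = |Σ|/2 = 546.

546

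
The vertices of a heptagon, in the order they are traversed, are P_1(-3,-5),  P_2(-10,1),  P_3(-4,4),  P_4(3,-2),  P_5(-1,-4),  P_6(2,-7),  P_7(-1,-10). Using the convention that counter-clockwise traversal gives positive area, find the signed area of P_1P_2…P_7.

P_1→P_2: (-3)(1) − (-10)(-5) = -53
P_2→P_3: (-10)(4) − (-4)(1) = -36
P_3→P_4: (-4)(-2) − (3)(4) = -4
P_4→P_5: (3)(-4) − (-1)(-2) = -14
P_5→P_6: (-1)(-7) − (2)(-4) = 15
P_6→P_7: (2)(-10) − (-1)(-7) = -27
P_7→P_1: (-1)(-5) − (-3)(-10) = -25
Σ = -144
Signed area = Σ/2 = -72 (negative ⇒ clockwise traversal).

-72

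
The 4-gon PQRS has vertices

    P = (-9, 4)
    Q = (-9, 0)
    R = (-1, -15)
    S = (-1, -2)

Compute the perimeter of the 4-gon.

44

|PQ| = √((0)² + (-4)²) = √16 = 4
|QR| = √((8)² + (-15)²) = √289 = 17
|RS| = √((0)² + (13)²) = √169 = 13
|SP| = √((-8)² + (6)²) = √100 = 10
Perimeter = 4 + 17 + 13 + 10 = 44.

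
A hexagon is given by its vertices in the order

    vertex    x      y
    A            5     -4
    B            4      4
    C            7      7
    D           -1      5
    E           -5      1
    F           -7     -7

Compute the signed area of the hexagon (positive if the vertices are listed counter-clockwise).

103.5

A→B: (5)(4) − (4)(-4) = 36
B→C: (4)(7) − (7)(4) = 0
C→D: (7)(5) − (-1)(7) = 42
D→E: (-1)(1) − (-5)(5) = 24
E→F: (-5)(-7) − (-7)(1) = 42
F→A: (-7)(-4) − (5)(-7) = 63
Σ = 207
Signed area = Σ/2 = 103.5 (positive ⇒ counter-clockwise traversal).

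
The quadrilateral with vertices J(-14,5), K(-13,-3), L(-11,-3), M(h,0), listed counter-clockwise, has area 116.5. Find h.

15

Write out the shoelace sum; only the two edges meeting at M involve h:
2·Area = [((-11)·0 − h·(-3)) + (h·5 − (-14)·0)] + 113
       = 8·h + 113 = 233
⇒ h = 15.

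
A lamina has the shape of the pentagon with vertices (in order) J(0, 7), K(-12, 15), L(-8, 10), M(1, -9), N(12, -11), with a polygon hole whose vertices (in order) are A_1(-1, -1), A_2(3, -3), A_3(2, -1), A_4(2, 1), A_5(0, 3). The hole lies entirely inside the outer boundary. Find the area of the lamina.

152.5

Outer boundary:
Apply the shoelace (surveyor's) formula: 2A = Σ (x_i·y_{i+1} − x_{i+1}·y_i), indices taken mod 5.
Σ = (84) + (0) + (62) + (97) + (84) = 327
Area = |Σ|/2 = 163.5.
Hole:
Apply Gauss's area formula: 2A = Σ (x_i·y_{i+1} − x_{i+1}·y_i), indices taken mod 5.
Σ = (6) + (3) + (4) + (6) + (3) = 22
Area = |Σ|/2 = 11.
Net area = 163.5 − 11 = 152.5.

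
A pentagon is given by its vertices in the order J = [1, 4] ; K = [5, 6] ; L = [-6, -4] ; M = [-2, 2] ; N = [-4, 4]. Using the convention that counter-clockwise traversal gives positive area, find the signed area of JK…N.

J→K: (1)(6) − (5)(4) = -14
K→L: (5)(-4) − (-6)(6) = 16
L→M: (-6)(2) − (-2)(-4) = -20
M→N: (-2)(4) − (-4)(2) = 0
N→J: (-4)(4) − (1)(4) = -20
Σ = -38
Signed area = Σ/2 = -19 (negative ⇒ clockwise traversal).

-19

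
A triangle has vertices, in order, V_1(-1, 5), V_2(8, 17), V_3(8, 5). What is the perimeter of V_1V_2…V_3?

36

|V_1V_2| = √((9)² + (12)²) = √225 = 15
|V_2V_3| = √((0)² + (-12)²) = √144 = 12
|V_3V_1| = √((-9)² + (0)²) = √81 = 9
Perimeter = 15 + 12 + 9 = 36.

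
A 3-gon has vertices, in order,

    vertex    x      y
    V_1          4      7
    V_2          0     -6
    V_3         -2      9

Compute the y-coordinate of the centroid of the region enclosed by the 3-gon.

10/3

Apply the shoelace formula. First the cross-terms c_i = x_i·y_{i+1} − x_{i+1}·y_i:
  -24, -12, -50  ⇒  2A = -86, A = -43.
Then Σ (y_i + y_{i+1})·c_i = -860, so ȳ = -860 / (6·(-43)) = 10/3.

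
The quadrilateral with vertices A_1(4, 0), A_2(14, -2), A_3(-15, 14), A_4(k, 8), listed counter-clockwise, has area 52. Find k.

-7

Write out the shoelace sum; only the two edges meeting at A_4 involve k:
2·Area = [((-15)·8 − k·14) + (k·0 − 4·8)] + 158
       = -14·k + 6 = 104
⇒ k = -7.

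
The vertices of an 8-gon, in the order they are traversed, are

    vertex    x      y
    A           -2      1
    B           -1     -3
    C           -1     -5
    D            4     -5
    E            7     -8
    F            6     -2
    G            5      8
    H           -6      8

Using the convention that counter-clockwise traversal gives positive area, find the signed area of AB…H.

113.5

Apply the shoelace (surveyor's) formula: 2A = Σ (x_i·y_{i+1} − x_{i+1}·y_i), indices taken mod 8.
Σ = (7) + (2) + (25) + (3) + (34) + (58) + (88) + (10) = 227
Signed area = Σ/2 = 113.5 (positive ⇒ counter-clockwise traversal).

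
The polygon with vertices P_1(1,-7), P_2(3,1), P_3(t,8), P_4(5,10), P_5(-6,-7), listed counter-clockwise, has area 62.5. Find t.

5

Write out the shoelace sum; only the two edges meeting at P_3 involve t:
2·Area = [(3·8 − t·1) + (t·10 − 5·8)] + 96
       = 9·t + 80 = 125
⇒ t = 5.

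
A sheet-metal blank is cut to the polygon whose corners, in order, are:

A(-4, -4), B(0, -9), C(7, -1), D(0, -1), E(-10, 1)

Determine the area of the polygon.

63

Σ = (36) + (63) + (-7) + (-10) + (44) = 126
Area = |Σ|/2 = 63.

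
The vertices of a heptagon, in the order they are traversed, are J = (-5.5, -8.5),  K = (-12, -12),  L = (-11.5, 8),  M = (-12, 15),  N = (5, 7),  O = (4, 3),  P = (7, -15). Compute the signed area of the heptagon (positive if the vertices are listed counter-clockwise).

-370.75

Cross-terms: -36, -234, -76.5, -159, -13, -81, -142  ⇒  Σ = -741.5
Signed area = Σ/2 = -370.75 (negative ⇒ clockwise traversal).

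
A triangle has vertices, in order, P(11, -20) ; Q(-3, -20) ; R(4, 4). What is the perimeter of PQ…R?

64

|PQ| = √((-14)² + (0)²) = √196 = 14
|QR| = √((7)² + (24)²) = √625 = 25
|RP| = √((7)² + (-24)²) = √625 = 25
Perimeter = 14 + 25 + 25 = 64.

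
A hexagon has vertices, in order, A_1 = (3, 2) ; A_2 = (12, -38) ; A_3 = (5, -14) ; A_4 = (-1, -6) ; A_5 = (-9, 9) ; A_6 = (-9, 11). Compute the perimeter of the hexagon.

110

|A_1A_2| = √((9)² + (-40)²) = √1681 = 41
|A_2A_3| = √((-7)² + (24)²) = √625 = 25
|A_3A_4| = √((-6)² + (8)²) = √100 = 10
|A_4A_5| = √((-8)² + (15)²) = √289 = 17
|A_5A_6| = √((0)² + (2)²) = √4 = 2
|A_6A_1| = √((12)² + (-9)²) = √225 = 15
Perimeter = 41 + 25 + 10 + 17 + 2 + 15 = 110.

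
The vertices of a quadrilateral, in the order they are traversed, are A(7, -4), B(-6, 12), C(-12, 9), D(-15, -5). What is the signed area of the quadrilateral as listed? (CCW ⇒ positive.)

Apply Gauss's area formula: 2A = Σ (x_i·y_{i+1} − x_{i+1}·y_i), indices taken mod 4.
Σ = (60) + (90) + (195) + (95) = 440
Signed area = Σ/2 = 220 (positive ⇒ counter-clockwise traversal).

220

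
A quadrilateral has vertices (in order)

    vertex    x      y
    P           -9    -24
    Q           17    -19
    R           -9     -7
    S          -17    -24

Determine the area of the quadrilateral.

289

Apply Gauss's area formula: 2A = Σ (x_i·y_{i+1} − x_{i+1}·y_i), indices taken mod 4.
Σ = (579) + (-290) + (97) + (192) = 578
Area = |Σ|/2 = 289.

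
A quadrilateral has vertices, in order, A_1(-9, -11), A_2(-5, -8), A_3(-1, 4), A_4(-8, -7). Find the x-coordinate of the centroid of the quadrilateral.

Apply Gauss's area formula. First the cross-terms c_i = x_i·y_{i+1} − x_{i+1}·y_i:
  17, -28, 39, 25  ⇒  2A = 53, A = 26.5.
Then Σ (x_i + x_{i+1})·c_i = -846, so x̄ = -846 / (6·26.5) = -282/53.

-282/53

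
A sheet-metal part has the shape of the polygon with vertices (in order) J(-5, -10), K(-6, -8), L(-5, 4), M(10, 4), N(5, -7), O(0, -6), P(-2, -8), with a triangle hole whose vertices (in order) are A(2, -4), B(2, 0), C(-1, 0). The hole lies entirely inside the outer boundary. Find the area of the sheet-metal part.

Outer boundary:
Apply the surveyor's formula: 2A = Σ (x_i·y_{i+1} − x_{i+1}·y_i), indices taken mod 7.
Σ = (-20) + (-64) + (-60) + (-90) + (-30) + (-12) + (-20) = -296
Area = |Σ|/2 = 148.
Hole:
Apply the shoelace (surveyor's) formula: 2A = Σ (x_i·y_{i+1} − x_{i+1}·y_i), indices taken mod 3.
Σ = (8) + (0) + (4) = 12
Area = |Σ|/2 = 6.
Net area = 148 − 6 = 142.

142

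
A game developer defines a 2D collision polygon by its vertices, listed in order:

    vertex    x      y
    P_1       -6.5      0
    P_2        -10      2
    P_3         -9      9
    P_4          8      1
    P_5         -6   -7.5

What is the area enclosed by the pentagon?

Cross-terms: -13, -72, -81, -54, -48.75  ⇒  Σ = -268.75
Area = |Σ|/2 = 134.375.

134.375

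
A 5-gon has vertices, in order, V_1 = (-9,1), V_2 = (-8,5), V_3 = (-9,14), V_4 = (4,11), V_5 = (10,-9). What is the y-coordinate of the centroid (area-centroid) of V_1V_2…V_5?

849/238

Apply the shoelace (surveyor's) formula. First the cross-terms c_i = x_i·y_{i+1} − x_{i+1}·y_i:
  -37, -67, -155, -146, -71  ⇒  2A = -476, A = -238.
Then Σ (y_i + y_{i+1})·c_i = -5094, so ȳ = -5094 / (6·(-238)) = 849/238.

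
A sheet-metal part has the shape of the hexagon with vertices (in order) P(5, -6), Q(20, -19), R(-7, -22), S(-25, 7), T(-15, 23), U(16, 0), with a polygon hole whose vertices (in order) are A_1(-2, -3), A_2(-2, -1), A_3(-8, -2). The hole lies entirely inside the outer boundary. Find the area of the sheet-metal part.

Outer boundary:
Apply Gauss's area formula: 2A = Σ (x_i·y_{i+1} − x_{i+1}·y_i), indices taken mod 6.
Σ = (25) + (-573) + (-599) + (-470) + (-368) + (-96) = -2081
Area = |Σ|/2 = 1040.5.
Hole:
Apply the shoelace formula: 2A = Σ (x_i·y_{i+1} − x_{i+1}·y_i), indices taken mod 3.
Σ = (-4) + (-4) + (20) = 12
Area = |Σ|/2 = 6.
Net area = 1040.5 − 6 = 1034.5.

1034.5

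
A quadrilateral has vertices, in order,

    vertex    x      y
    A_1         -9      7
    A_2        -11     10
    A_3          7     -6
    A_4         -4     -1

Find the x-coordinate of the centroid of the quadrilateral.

Apply the shoelace (surveyor's) formula. First the cross-terms c_i = x_i·y_{i+1} − x_{i+1}·y_i:
  -13, -4, -31, -37  ⇒  2A = -85, A = -42.5.
Then Σ (x_i + x_{i+1})·c_i = 664, so x̄ = 664 / (6·(-42.5)) = -664/255.

-664/255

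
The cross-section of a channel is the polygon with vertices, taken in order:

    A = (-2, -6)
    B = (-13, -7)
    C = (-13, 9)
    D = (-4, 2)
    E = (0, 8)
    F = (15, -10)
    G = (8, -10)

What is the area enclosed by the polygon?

Σ = (-64) + (-208) + (10) + (-32) + (-120) + (-70) + (-68) = -552
Area = |Σ|/2 = 276.

276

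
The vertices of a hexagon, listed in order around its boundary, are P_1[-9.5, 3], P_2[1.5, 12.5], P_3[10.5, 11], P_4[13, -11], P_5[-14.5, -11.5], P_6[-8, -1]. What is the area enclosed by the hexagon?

458.25

Cross-terms: -123.25, -114.75, -258.5, -309, -77.5, -33.5  ⇒  Σ = -916.5
Area = |Σ|/2 = 458.25.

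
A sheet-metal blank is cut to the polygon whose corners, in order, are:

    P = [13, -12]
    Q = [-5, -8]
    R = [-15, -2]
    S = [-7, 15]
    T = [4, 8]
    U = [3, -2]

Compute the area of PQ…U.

Apply Gauss's area formula: 2A = Σ (x_i·y_{i+1} − x_{i+1}·y_i), indices taken mod 6.
Σ = (-164) + (-110) + (-239) + (-116) + (-32) + (-10) = -671
Area = |Σ|/2 = 335.5.

335.5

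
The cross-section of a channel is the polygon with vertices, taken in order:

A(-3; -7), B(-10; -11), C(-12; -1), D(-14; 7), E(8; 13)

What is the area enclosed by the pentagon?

A→B: (-3)(-11) − (-10)(-7) = -37
B→C: (-10)(-1) − (-12)(-11) = -122
C→D: (-12)(7) − (-14)(-1) = -98
D→E: (-14)(13) − (8)(7) = -238
E→A: (8)(-7) − (-3)(13) = -17
Σ = -512
Area = |Σ|/2 = 256.

256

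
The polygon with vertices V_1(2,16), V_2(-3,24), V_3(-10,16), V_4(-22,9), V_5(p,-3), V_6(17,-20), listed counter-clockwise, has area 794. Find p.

-21

The doubled signed area Σ (x_i y_{i+1} − x_{i+1} y_i) is linear in p.
With p=0 it equals 979; the coefficient of p is -29 (from the two edges through V_5).
So -29·p + 979 = 2·794 = 1588 ⇒ p = -21.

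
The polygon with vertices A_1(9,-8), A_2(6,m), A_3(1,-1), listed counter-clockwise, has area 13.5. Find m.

-2

The doubled signed area Σ (x_i y_{i+1} − x_{i+1} y_i) is linear in m.
With m=0 it equals 43; the coefficient of m is 8 (from the two edges through A_2).
So 8·m + 43 = 2·13.5 = 27 ⇒ m = -2.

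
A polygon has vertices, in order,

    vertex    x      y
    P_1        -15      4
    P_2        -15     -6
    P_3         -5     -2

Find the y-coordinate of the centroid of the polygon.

Apply Gauss's area formula. First the cross-terms c_i = x_i·y_{i+1} − x_{i+1}·y_i:
  150, 0, -50  ⇒  2A = 100, A = 50.
Then Σ (y_i + y_{i+1})·c_i = -400, so ȳ = -400 / (6·50) = -4/3.

-4/3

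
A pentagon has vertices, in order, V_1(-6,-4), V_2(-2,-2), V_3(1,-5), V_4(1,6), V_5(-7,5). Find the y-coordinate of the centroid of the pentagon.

239/198

Apply Gauss's area formula. First the cross-terms c_i = x_i·y_{i+1} − x_{i+1}·y_i:
  4, 12, 11, 47, 58  ⇒  2A = 132, A = 66.
Then Σ (y_i + y_{i+1})·c_i = 478, so ȳ = 478 / (6·66) = 239/198.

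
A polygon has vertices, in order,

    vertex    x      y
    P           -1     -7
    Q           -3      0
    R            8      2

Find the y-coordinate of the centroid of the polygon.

-5/3

Apply the shoelace (surveyor's) formula. First the cross-terms c_i = x_i·y_{i+1} − x_{i+1}·y_i:
  -21, -6, -54  ⇒  2A = -81, A = -40.5.
Then Σ (y_i + y_{i+1})·c_i = 405, so ȳ = 405 / (6·(-40.5)) = -5/3.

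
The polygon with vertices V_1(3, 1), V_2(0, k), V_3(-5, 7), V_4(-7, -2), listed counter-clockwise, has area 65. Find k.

The doubled signed area Σ (x_i y_{i+1} − x_{i+1} y_i) is linear in k.
With k=0 it equals 58; the coefficient of k is 8 (from the two edges through V_2).
So 8·k + 58 = 2·65 = 130 ⇒ k = 9.

9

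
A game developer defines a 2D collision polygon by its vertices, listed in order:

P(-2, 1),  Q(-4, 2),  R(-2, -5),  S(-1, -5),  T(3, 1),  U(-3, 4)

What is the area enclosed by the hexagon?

31.5

Apply the shoelace formula: 2A = Σ (x_i·y_{i+1} − x_{i+1}·y_i), indices taken mod 6.
Σ = (0) + (24) + (5) + (14) + (15) + (5) = 63
Area = |Σ|/2 = 31.5.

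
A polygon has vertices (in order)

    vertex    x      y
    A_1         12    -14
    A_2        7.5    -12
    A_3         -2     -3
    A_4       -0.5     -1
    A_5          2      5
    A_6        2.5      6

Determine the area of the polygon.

96.5

Apply the shoelace (surveyor's) formula: 2A = Σ (x_i·y_{i+1} − x_{i+1}·y_i), indices taken mod 6.
Cross-terms: -39, -46.5, 0.5, -0.5, -0.5, -107  ⇒  Σ = -193
Area = |Σ|/2 = 96.5.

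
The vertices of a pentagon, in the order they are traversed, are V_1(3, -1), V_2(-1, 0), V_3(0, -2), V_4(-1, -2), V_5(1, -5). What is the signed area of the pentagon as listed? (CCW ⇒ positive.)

Apply the shoelace (surveyor's) formula: 2A = Σ (x_i·y_{i+1} − x_{i+1}·y_i), indices taken mod 5.
Σ = (-1) + (2) + (-2) + (7) + (14) = 20
Signed area = Σ/2 = 10 (positive ⇒ counter-clockwise traversal).

10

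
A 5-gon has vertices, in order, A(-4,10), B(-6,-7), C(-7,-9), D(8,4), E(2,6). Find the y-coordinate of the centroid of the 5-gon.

356/221

Apply Gauss's area formula. First the cross-terms c_i = x_i·y_{i+1} − x_{i+1}·y_i:
  88, 5, 44, 40, 44  ⇒  2A = 221, A = 110.5.
Then Σ (y_i + y_{i+1})·c_i = 1068, so ȳ = 1068 / (6·110.5) = 356/221.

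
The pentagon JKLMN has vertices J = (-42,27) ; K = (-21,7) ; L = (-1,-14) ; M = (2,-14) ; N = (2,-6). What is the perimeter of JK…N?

124

|JK| = √((21)² + (-20)²) = √841 = 29
|KL| = √((20)² + (-21)²) = √841 = 29
|LM| = √((3)² + (0)²) = √9 = 3
|MN| = √((0)² + (8)²) = √64 = 8
|NJ| = √((-44)² + (33)²) = √3025 = 55
Perimeter = 29 + 29 + 3 + 8 + 55 = 124.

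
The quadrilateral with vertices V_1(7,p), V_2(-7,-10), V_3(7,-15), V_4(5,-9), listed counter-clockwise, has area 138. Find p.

The doubled signed area Σ (x_i y_{i+1} − x_{i+1} y_i) is linear in p.
With p=0 it equals 180; the coefficient of p is 12 (from the two edges through V_1).
So 12·p + 180 = 2·138 = 276 ⇒ p = 8.

8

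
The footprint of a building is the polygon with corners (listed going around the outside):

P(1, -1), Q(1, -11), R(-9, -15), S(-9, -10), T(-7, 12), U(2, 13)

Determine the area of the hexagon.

Apply Gauss's area formula: 2A = Σ (x_i·y_{i+1} − x_{i+1}·y_i), indices taken mod 6.
Σ = (-10) + (-114) + (-45) + (-178) + (-115) + (-15) = -477
Area = |Σ|/2 = 238.5.

238.5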